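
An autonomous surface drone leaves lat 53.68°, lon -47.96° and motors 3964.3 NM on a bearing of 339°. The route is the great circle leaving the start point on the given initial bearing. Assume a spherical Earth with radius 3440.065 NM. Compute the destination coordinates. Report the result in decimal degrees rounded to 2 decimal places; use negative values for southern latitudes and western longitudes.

latitude 56.37°, longitude 168.29°

δ = 3964.3/3440.065 = 1.152391 rad (66.0271°).
Start latitude φ₁ = 0.936893 rad; initial bearing θ = 5.916666 rad.
Applying the spherical law of cosines for sides, sin φ₂ = sin φ₁ cos δ + cos φ₁ sin δ cos θ = 0.832623, so φ₂ = 56.37°.
For the longitude increment, Δλ = atan2( sin θ sin δ cos φ₁, cos δ − sin φ₁ sin φ₂ ) = atan2(-0.193949, -0.264559) = -143.75°.
λ₂ = -47.96° + -143.75° = -191.71°, normalized to (−180°, 180°] → 168.29°.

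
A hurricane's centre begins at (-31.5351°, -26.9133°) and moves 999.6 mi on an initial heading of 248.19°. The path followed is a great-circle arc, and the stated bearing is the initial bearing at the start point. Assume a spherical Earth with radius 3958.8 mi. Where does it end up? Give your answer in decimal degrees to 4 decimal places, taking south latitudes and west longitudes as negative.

latitude -35.8416°, longitude -43.5394°

Angular distance δ = d/R = 999.6 / 3958.8 = 0.252501 rad.
With φ₁ = -31.5351° = -0.550391 rad and θ = 248.19° = 4.331733 rad:
sin φ₂ = sin φ₁ cos δ + cos φ₁ sin δ cos θ = (-0.523021)(0.968291) + (0.852320)(0.249826)(-0.371530) = -0.585547
φ₂ = asin(-0.585547) = -0.625554 rad = -35.8416°.
For the longitude increment, Δλ = atan2( sin θ sin δ cos φ₁, cos δ − sin φ₁ sin φ₂ ) = atan2(-0.197690, 0.662038) = -16.6261°.
λ₂ = λ₁ + Δλ = -43.5394°.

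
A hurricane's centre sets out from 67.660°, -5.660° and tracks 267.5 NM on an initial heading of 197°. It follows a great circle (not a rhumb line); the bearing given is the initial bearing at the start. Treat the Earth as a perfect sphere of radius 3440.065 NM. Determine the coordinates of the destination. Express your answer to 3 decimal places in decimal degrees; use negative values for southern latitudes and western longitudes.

latitude 63.369°, longitude -8.564°

δ = 267.5/3440.065 = 0.077760 rad (4.4553°).
Converting: φ₁ = 1.180890 rad, θ = 3.438299 rad.
Destination latitude: φ₂ = arcsin( sin φ₁ cos δ + cos φ₁ sin δ cos θ ) = arcsin(0.893913) = 63.369°.
For the longitude increment, Δλ = atan2( sin θ sin δ cos φ₁, cos δ − sin φ₁ sin φ₂ ) = atan2(-0.008633, 0.170158) = -2.904°.
λ₂ = λ₁ + Δλ = -8.564°.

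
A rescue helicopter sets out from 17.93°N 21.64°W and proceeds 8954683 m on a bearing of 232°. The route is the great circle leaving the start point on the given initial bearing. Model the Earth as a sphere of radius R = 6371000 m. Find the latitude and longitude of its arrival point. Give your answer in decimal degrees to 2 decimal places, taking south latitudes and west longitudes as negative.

The arc subtends δ = 8954683/6371000 = 1.405538 rad at the centre.
Converting: φ₁ = 0.312938 rad, θ = 4.049164 rad.
Destination latitude: φ₂ = arcsin( sin φ₁ cos δ + cos φ₁ sin δ cos θ ) = arcsin(-0.527136) = -31.81°.
For the longitude increment, Δλ = atan2( sin θ sin δ cos φ₁, cos δ − sin φ₁ sin φ₂ ) = atan2(-0.739525, 0.326788) = -66.16°.
λ₂ = λ₁ + Δλ = -87.80°.

latitude -31.81°, longitude -87.80°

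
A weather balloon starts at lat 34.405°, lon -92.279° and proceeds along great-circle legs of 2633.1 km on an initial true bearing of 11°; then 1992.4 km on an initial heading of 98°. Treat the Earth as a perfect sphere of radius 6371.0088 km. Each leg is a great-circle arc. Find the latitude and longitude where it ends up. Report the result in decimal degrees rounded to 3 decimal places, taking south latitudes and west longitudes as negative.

latitude 51.153°, longitude -55.035°

Apply the spherical direct solution leg by leg, carrying full precision between legs.
Leg 1: from (34.405°, -92.279°), δ = 2633.1/6371.0088 = 0.413294 rad, θ = 11° → φ = 57.431°, λ = -84.095°.
Leg 2: from (57.431°, -84.095°), δ = 1992.4/6371.0088 = 0.312729 rad, θ = 98° → φ = 51.153°, λ = -55.035°.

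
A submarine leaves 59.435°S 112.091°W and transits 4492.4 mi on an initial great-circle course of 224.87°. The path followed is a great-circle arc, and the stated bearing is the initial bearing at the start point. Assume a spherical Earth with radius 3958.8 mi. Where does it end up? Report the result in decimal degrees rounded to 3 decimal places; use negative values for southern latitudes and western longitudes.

Central angle δ = d/R = 1.134788 rad.
Start latitude φ₁ = -1.037336 rad; initial bearing θ = 3.924722 rad.
Applying the spherical law of cosines for sides, sin φ₂ = sin φ₁ cos δ + cos φ₁ sin δ cos θ = -0.690317, so φ₂ = -43.655°.
Then Δλ = atan2(-0.325194, -0.172075) = -2.057487 rad, from sin θ sin δ cos φ₁ over cos δ − sin φ₁ sin φ₂.
λ₂ = -112.091° + -117.885° = -229.976°, normalized to (−180°, 180°] → 130.024°.

latitude -43.655°, longitude 130.024°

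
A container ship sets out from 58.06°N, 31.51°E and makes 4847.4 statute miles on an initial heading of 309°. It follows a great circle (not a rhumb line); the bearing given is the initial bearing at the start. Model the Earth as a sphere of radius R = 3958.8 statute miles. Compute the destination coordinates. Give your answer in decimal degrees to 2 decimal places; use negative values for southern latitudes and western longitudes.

latitude 36.96°, longitude -82.31°

The arc subtends δ = 4847.4/3958.8 = 1.224462 rad at the centre.
Converting: φ₁ = 1.013338 rad, θ = 5.393067 rad.
Applying the spherical law of cosines for sides, sin φ₂ = sin φ₁ cos δ + cos φ₁ sin δ cos θ = 0.601222, so φ₂ = 36.96°.
Then Δλ = atan2(-0.386722, -0.170746) = -1.986577 rad, from sin θ sin δ cos φ₁ over cos δ − sin φ₁ sin φ₂.
λ₂ = 31.51° + -113.82° = -82.31°.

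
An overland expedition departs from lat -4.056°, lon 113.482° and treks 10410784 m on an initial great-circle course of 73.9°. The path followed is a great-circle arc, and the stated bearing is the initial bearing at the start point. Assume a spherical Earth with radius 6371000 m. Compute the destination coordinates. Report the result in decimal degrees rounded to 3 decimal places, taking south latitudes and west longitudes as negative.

latitude 16.292°, longitude -153.919°

The arc subtends δ = 10410784/6371000 = 1.634089 rad at the centre.
Converting: φ₁ = -0.070791 rad, θ = 1.289798 rad.
Destination latitude: φ₂ = arcsin( sin φ₁ cos δ + cos φ₁ sin δ cos θ ) = arcsin(0.280540) = 16.292°.
Δλ = atan2( sin θ sin δ cos φ₁ , cos δ − sin φ₁ sin φ₂ ) = atan2(0.956454, -0.043408) = 1.616149 rad = 92.599°.
λ₂ = 113.482° + 92.599° = 206.081°, normalized to (−180°, 180°] → -153.919°.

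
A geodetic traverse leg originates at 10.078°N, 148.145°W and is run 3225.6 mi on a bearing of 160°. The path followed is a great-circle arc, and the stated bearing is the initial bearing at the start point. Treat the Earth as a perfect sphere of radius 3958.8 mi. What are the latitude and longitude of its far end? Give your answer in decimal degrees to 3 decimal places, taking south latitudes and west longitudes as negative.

Angular distance δ = d/R = 3225.6 / 3958.8 = 0.814792 rad.
Converting: φ₁ = 0.175894 rad, θ = 2.792527 rad.
sin φ₂ = sin φ₁ cos δ + cos φ₁ sin δ cos θ = (0.174989)(0.686019) + (0.984570)(0.727583)(-0.939693) = -0.553110
φ₂ = asin(-0.553110) = -0.586092 rad = -33.581°.
Then Δλ = atan2(0.245008, 0.782807) = 0.303328 rad, from sin θ sin δ cos φ₁ over cos δ − sin φ₁ sin φ₂.
Hence λ₂ = -148.145° + 17.379° = -130.766°.

latitude -33.581°, longitude -130.766°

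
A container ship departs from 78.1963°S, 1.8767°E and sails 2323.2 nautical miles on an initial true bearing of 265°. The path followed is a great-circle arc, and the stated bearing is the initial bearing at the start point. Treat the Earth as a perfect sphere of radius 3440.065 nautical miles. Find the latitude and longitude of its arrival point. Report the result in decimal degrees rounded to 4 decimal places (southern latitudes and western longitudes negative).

latitude -50.8176°, longitude -78.4349°

Angular distance δ = d/R = 2323.2 / 3440.065 = 0.675336 rad.
Converting: φ₁ = -1.364783 rad, θ = 4.625123 rad.
sin φ₂ = sin φ₁ cos δ + cos φ₁ sin δ cos θ = (-0.978854)(0.780497) + (0.204559)(0.625160)(-0.087156) = -0.775138
φ₂ = asin(-0.775138) = -0.886934 rad = -50.8176°.
Δλ = atan2( sin θ sin δ cos φ₁ , cos δ − sin φ₁ sin φ₂ ) = atan2(-0.127396, 0.021750) = -1.401702 rad = -80.3116°.
λ₂ = λ₁ + Δλ = -78.4349°.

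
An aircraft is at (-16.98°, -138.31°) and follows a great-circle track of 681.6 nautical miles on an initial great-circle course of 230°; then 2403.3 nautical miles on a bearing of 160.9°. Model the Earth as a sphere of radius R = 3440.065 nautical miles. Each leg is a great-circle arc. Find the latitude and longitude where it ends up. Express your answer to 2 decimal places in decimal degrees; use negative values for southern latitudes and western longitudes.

Apply the spherical direct solution leg by leg, carrying full precision between legs.
Leg 1: from (-16.98°, -138.31°), δ = 681.6/3440.065 = 0.198136 rad, θ = 230° → φ = -24.04°, λ = -147.81°.
Leg 2: from (-24.04°, -147.81°), δ = 2403.3/3440.065 = 0.698621 rad, θ = 160.9° → φ = -60.11°, λ = -122.84°.

latitude -60.11°, longitude -122.84°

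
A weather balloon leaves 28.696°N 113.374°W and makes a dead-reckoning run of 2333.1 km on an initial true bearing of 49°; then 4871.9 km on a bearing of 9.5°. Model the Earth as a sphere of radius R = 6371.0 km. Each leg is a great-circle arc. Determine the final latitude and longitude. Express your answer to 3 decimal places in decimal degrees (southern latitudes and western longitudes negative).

Apply the spherical direct solution leg by leg, carrying full precision between legs.
Leg 1: from (28.696°, -113.374°), δ = 2333.1/6371 = 0.366206 rad, θ = 49° → φ = 40.873°, λ = -92.434°.
Leg 2: from (40.873°, -92.434°), δ = 4871.9/6371 = 0.764699 rad, θ = 9.5° → φ = 81.312°, λ = -43.283°.

latitude 81.312°, longitude -43.283°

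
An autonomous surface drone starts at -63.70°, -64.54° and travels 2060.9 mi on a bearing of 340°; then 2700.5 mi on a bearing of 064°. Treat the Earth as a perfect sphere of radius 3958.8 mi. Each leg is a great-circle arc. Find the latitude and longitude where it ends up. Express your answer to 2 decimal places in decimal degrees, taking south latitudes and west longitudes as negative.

latitude -12.47°, longitude -41.02°

Apply the spherical direct solution leg by leg, carrying full precision between legs.
Leg 1: from (-63.70°, -64.54°), δ = 2060.9/3958.8 = 0.520587 rad, θ = 340° → φ = -34.79°, λ = -76.50°.
Leg 2: from (-34.79°, -76.50°), δ = 2700.5/3958.8 = 0.682151 rad, θ = 64° → φ = -12.47°, λ = -41.02°.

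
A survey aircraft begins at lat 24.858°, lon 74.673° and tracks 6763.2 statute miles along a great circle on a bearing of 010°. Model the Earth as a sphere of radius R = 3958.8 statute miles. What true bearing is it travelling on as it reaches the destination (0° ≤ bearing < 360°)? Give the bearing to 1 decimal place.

δ = 6763.2/3958.8 = 1.708396 rad (97.8839°).
Start latitude φ₁ = 0.433854 rad; initial bearing θ = 0.174533 rad.
sin φ₂ = sin φ₁ cos δ + cos φ₁ sin δ cos θ = (0.420371)(-0.137166) + (0.907352)(0.990548)(0.984808) = 0.827461
φ₂ = asin(0.827461) = 0.974571 rad = 55.839°.
Then Δλ = atan2(0.156071, -0.485007) = 2.830266 rad, from sin θ sin δ cos φ₁ over cos δ − sin φ₁ sin φ₂.
λ₂ = 74.673° + 162.162° = 236.835°, normalized to (−180°, 180°] → -123.165°.
The forward bearing on arrival equals the back-azimuth from the destination plus 180°.
Back-azimuth from P₂ (55.8°, -123.2°) to P₁ (24.9°, 74.7°), with Δλ' = λ₁ − λ₂ = 197.8°: atan2( sin Δλ' cos φ₁ , cos φ₂ sin φ₁ − sin φ₂ cos φ₁ cos Δλ' ) = 343.7°.
Final bearing = (343.7° + 180°) mod 360° = 163.7°.

final bearing 163.7°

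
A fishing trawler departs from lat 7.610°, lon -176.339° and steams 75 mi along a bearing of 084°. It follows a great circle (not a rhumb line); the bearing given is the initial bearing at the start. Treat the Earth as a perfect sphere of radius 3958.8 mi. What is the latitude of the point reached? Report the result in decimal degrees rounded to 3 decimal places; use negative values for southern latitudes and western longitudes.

δ = 75/3958.8 = 0.018945 rad (1.0855°).
Converting: φ₁ = 0.132820 rad, θ = 1.466077 rad.
Applying the spherical law of cosines for sides, sin φ₂ = sin φ₁ cos δ + cos φ₁ sin δ cos θ = 0.134368, so φ₂ = 7.722°.
For the longitude increment, Δλ = atan2( sin θ sin δ cos φ₁, cos δ − sin φ₁ sin φ₂ ) = atan2(0.018674, 0.982026) = 1.089°.
λ₂ = λ₁ + Δλ = -175.250°.

latitude 7.722°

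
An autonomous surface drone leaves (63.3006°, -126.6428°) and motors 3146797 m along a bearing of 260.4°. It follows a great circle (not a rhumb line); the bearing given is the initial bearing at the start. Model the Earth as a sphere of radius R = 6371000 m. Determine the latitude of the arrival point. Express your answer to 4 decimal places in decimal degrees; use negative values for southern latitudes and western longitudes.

δ = 3146797/6371000 = 0.493925 rad (28.2998°).
Converting: φ₁ = 1.104804 rad, θ = 4.544837 rad.
sin φ₂ = sin φ₁ cos δ + cos φ₁ sin δ cos θ = (0.893376)(0.880479) + (0.449310)(0.474086)(-0.166769) = 0.751075
φ₂ = asin(0.751075) = 0.849689 rad = 48.6836°.
Then Δλ = atan2(-0.210028, 0.209486) = -0.786690 rad, from sin θ sin δ cos φ₁ over cos δ − sin φ₁ sin φ₂.
λ₂ = λ₁ + Δλ = -171.7168°.

latitude 48.6836°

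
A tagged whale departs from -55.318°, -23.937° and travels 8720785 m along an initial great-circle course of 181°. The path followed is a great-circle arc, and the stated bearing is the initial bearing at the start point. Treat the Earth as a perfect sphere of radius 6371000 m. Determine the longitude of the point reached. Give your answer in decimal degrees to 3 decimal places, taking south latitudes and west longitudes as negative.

The arc subtends δ = 8720785/6371000 = 1.368825 rad at the centre.
With φ₁ = -55.318° = -0.965481 rad and θ = 181° = 3.159046 rad:
sin φ₂ = sin φ₁ cos δ + cos φ₁ sin δ cos θ = (-0.822323)(0.200601) + (0.569021)(0.979673)(-0.999848) = -0.722328
φ₂ = asin(-0.722328) = -0.807163 rad = -46.247°.
Then Δλ = atan2(-0.009729, -0.393386) = -3.116866 rad, from sin θ sin δ cos φ₁ over cos δ − sin φ₁ sin φ₂.
λ₂ = -23.937° + -178.583° = -202.520°, normalized to (−180°, 180°] → 157.480°.

longitude 157.480°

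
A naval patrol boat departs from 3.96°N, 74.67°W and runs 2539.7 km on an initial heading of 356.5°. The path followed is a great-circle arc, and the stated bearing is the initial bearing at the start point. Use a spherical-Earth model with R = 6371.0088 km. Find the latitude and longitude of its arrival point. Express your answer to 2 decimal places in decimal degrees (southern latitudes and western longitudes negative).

Angular distance δ = d/R = 2539.7 / 6371.0088 = 0.398634 rad.
With φ₁ = 3.96° = 0.069115 rad and θ = 356.5° = 6.222099 rad:
Applying the spherical law of cosines for sides, sin φ₂ = sin φ₁ cos δ + cos φ₁ sin δ cos θ = 0.450156, so φ₂ = 26.75°.
Δλ = atan2( sin θ sin δ cos φ₁ , cos δ − sin φ₁ sin φ₂ ) = atan2(-0.023640, 0.890504) = -0.026541 rad = -1.52°.
Hence λ₂ = -74.67° + -1.52° = -76.19°.

latitude 26.75°, longitude -76.19°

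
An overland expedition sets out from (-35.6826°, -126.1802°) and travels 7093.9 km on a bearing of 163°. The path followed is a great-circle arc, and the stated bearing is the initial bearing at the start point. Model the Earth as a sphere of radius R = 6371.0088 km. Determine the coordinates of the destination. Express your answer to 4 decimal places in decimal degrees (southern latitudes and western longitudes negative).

latitude -72.6498°, longitude -7.7823°

Central angle δ = d/R = 1.113466 rad.
With φ₁ = -35.6826° = -0.622779 rad and θ = 163° = 2.844887 rad:
Destination latitude: φ₂ = arcsin( sin φ₁ cos δ + cos φ₁ sin δ cos θ ) = arcsin(-0.954500) = -72.6498°.
Then Δλ = atan2(0.213077, -0.115200) = 2.066433 rad, from sin θ sin δ cos φ₁ over cos δ − sin φ₁ sin φ₂.
λ₂ = -126.1802° + 118.3979° = -7.7823°.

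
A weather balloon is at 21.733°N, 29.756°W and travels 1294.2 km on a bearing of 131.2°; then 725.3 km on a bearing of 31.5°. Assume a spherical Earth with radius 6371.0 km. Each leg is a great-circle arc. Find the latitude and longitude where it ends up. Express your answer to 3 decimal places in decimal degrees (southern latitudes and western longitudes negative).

Apply the spherical direct solution leg by leg, carrying full precision between legs.
Leg 1: from (21.733°, -29.756°), δ = 1294.2/6371 = 0.203139 rad, θ = 131.2° → φ = 13.841°, λ = -20.762°.
Leg 2: from (13.841°, -20.762°), δ = 725.3/6371 = 0.113844 rad, θ = 31.5° → φ = 19.373°, λ = -17.154°.

latitude 19.373°, longitude -17.154°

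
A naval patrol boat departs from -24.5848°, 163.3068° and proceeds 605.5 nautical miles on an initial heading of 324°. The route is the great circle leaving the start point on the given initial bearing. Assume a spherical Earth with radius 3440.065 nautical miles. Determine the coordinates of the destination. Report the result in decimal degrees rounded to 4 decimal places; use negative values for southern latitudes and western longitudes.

latitude -16.3073°, longitude 157.1506°

Central angle δ = d/R = 0.176014 rad.
With φ₁ = -24.5848° = -0.429086 rad and θ = 324° = 5.654867 rad:
sin φ₂ = sin φ₁ cos δ + cos φ₁ sin δ cos θ = (-0.416040)(0.984549) + (0.909347)(0.175107)(0.809017) = -0.280790
φ₂ = asin(-0.280790) = -0.284617 rad = -16.3073°.
For the longitude increment, Δλ = atan2( sin θ sin δ cos φ₁, cos δ − sin φ₁ sin φ₂ ) = atan2(-0.093595, 0.867730) = -6.1562°.
λ₂ = 163.3068° + -6.1562° = 157.1506°.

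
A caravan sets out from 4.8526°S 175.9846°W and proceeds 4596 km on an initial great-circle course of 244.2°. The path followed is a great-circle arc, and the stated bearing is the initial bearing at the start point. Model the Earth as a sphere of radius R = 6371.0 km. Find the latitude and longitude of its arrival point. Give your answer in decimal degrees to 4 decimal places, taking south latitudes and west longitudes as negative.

latitude -20.4830°, longitude 144.6155°

Central angle δ = d/R = 0.721394 rad.
With φ₁ = -4.8526° = -0.084694 rad and θ = 244.2° = 4.262094 rad:
Applying the spherical law of cosines for sides, sin φ₂ = sin φ₁ cos δ + cos φ₁ sin δ cos θ = -0.349930, so φ₂ = -20.4830°.
Then Δλ = atan2(-0.592468, 0.721284) = -0.687658 rad, from sin θ sin δ cos φ₁ over cos δ − sin φ₁ sin φ₂.
λ₂ = -175.9846° + -39.3999° = -215.3845°, normalized to (−180°, 180°] → 144.6155°.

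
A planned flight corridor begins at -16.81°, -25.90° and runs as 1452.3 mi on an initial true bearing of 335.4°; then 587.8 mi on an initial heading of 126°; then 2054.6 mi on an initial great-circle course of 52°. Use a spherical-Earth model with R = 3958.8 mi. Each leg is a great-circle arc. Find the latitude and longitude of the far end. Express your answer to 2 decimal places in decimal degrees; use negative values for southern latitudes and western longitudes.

Apply the spherical direct solution leg by leg, carrying full precision between legs.
Leg 1: from (-16.81°, -25.90°), δ = 1452.3/3958.8 = 0.366854 rad, θ = 335.4° → φ = 2.42°, λ = -34.49°.
Leg 2: from (2.42°, -34.49°), δ = 587.8/3958.8 = 0.148479 rad, θ = 126° → φ = -2.59°, λ = -27.61°.
Leg 3: from (-2.59°, -27.61°), δ = 2054.6/3958.8 = 0.518996 rad, θ = 52° → φ = 15.42°, λ = -3.69°.

latitude 15.42°, longitude -3.69°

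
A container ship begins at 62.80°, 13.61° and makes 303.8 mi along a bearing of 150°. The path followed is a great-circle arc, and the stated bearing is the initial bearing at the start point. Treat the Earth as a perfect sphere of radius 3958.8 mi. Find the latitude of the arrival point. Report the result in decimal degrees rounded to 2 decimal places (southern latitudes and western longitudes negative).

The arc subtends δ = 303.8/3958.8 = 0.076740 rad at the centre.
Converting: φ₁ = 1.096067 rad, θ = 2.617994 rad.
Destination latitude: φ₂ = arcsin( sin φ₁ cos δ + cos φ₁ sin δ cos θ ) = arcsin(0.856450) = 58.92°.
For the longitude increment, Δλ = atan2( sin θ sin δ cos φ₁, cos δ − sin φ₁ sin φ₂ ) = atan2(0.017522, 0.235316) = 4.26°.
λ₂ = λ₁ + Δλ = 17.87°.

latitude 58.92°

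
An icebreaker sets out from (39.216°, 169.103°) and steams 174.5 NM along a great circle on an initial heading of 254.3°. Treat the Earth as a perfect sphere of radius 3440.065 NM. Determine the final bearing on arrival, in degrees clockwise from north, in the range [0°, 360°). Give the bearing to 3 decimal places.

final bearing 252.063°

Angular distance δ = d/R = 174.5 / 3440.065 = 0.050726 rad.
Start latitude φ₁ = 0.684448 rad; initial bearing θ = 4.438372 rad.
sin φ₂ = sin φ₁ cos δ + cos φ₁ sin δ cos θ = (0.632246)(0.998714) + (0.774768)(0.050704)(-0.270600) = 0.620802
φ₂ = asin(0.620802) = 0.669766 rad = 38.375°.
Δλ = atan2( sin θ sin δ cos φ₁ , cos δ − sin φ₁ sin φ₂ ) = atan2(-0.037818, 0.606214) = -0.062304 rad = -3.570°.
λ₂ = 169.103° + -3.570° = 165.533°.
The forward bearing on arrival equals the back-azimuth from the destination plus 180°.
Back-azimuth from P₂ (38.375°, 165.533°) to P₁ (39.216°, 169.103°), with Δλ' = λ₁ − λ₂ = 3.570°: atan2( sin Δλ' cos φ₁ , cos φ₂ sin φ₁ − sin φ₂ cos φ₁ cos Δλ' ) = 72.063°.
Final bearing = (72.063° + 180°) mod 360° = 252.063°.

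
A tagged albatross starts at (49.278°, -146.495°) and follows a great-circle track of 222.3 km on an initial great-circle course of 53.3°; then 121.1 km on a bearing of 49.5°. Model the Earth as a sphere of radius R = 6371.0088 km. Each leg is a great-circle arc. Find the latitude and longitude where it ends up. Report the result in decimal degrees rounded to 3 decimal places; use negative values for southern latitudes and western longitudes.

latitude 51.146°, longitude -142.657°

Apply the spherical direct solution leg by leg, carrying full precision between legs.
Leg 1: from (49.278°, -146.495°), δ = 222.3/6371.0088 = 0.034892 rad, θ = 53.3° → φ = 50.446°, λ = -143.978°.
Leg 2: from (50.446°, -143.978°), δ = 121.1/6371.0088 = 0.019008 rad, θ = 49.5° → φ = 51.146°, λ = -142.657°.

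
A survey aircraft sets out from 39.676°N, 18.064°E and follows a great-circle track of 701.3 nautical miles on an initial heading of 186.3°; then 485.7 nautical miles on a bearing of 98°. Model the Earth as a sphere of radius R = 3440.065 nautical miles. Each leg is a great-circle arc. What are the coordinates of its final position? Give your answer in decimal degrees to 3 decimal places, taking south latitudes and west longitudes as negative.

Apply the spherical direct solution leg by leg, carrying full precision between legs.
Leg 1: from (39.676°, 18.064°), δ = 701.3/3440.065 = 0.203862 rad, θ = 186.3° → φ = 28.057°, λ = 16.621°.
Leg 2: from (28.057°, 16.621°), δ = 485.7/3440.065 = 0.141189 rad, θ = 98° → φ = 26.640°, λ = 25.591°.

latitude 26.640°, longitude 25.591°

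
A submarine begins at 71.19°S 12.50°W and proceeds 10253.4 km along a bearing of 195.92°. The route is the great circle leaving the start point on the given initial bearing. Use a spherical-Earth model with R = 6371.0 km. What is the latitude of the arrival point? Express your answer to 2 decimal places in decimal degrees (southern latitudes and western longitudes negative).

The arc subtends δ = 10253.4/6371 = 1.609386 rad at the centre.
With φ₁ = -71.19° = -1.242500 rad and θ = 195.92° = 3.419449 rad:
Destination latitude: φ₂ = arcsin( sin φ₁ cos δ + cos φ₁ sin δ cos θ ) = arcsin(-0.273314) = -15.86°.
Δλ = atan2( sin θ sin δ cos φ₁ , cos δ − sin φ₁ sin φ₂ ) = atan2(-0.088375, -0.297297) = -2.852649 rad = -163.44°.
λ₂ = λ₁ + Δλ = -175.94°.

latitude -15.86°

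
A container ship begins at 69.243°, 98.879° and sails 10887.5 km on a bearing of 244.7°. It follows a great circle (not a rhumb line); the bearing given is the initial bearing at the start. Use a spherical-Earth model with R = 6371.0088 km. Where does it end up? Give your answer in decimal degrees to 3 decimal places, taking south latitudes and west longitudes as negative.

latitude -16.186°, longitude 30.062°

Central angle δ = d/R = 1.708913 rad.
Converting: φ₁ = 1.208518 rad, θ = 4.270821 rad.
sin φ₂ = sin φ₁ cos δ + cos φ₁ sin δ cos θ = (0.935092)(-0.137678) + (0.354405)(0.990477)(-0.427358) = -0.278757
φ₂ = asin(-0.278757) = -0.282500 rad = -16.186°.
Δλ = atan2( sin θ sin δ cos φ₁ , cos δ − sin φ₁ sin φ₂ ) = atan2(-0.317360, 0.122986) = -1.201089 rad = -68.817°.
λ₂ = 98.879° + -68.817° = 30.062°.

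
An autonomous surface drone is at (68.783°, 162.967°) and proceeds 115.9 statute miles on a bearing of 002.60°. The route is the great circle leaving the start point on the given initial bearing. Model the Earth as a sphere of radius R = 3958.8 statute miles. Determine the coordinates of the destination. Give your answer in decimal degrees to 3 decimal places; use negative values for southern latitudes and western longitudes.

The arc subtends δ = 115.9/3958.8 = 0.029277 rad at the centre.
Converting: φ₁ = 1.200490 rad, θ = 0.045379 rad.
sin φ₂ = sin φ₁ cos δ + cos φ₁ sin δ cos θ = (0.932216)(0.999571) + (0.361901)(0.029272)(0.998971) = 0.942400
φ₂ = asin(0.942400) = 1.229734 rad = 70.459°.
Then Δλ = atan2(0.000481, 0.121051) = 0.003970 rad, from sin θ sin δ cos φ₁ over cos δ − sin φ₁ sin φ₂.
λ₂ = 162.967° + 0.227° = 163.194°.

latitude 70.459°, longitude 163.194°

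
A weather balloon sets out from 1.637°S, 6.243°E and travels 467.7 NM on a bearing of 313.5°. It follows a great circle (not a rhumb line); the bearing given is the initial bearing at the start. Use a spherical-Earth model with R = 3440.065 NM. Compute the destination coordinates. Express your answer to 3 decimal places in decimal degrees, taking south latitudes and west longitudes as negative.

Angular distance δ = d/R = 467.7 / 3440.065 = 0.135957 rad.
Start latitude φ₁ = -0.028571 rad; initial bearing θ = 5.471607 rad.
Applying the spherical law of cosines for sides, sin φ₂ = sin φ₁ cos δ + cos φ₁ sin δ cos θ = 0.064957, so φ₂ = 3.724°.
Δλ = atan2( sin θ sin δ cos φ₁ , cos δ − sin φ₁ sin φ₂ ) = atan2(-0.098276, 0.992628) = -0.098684 rad = -5.654°.
λ₂ = 6.243° + -5.654° = 0.589°.

latitude 3.724°, longitude 0.589°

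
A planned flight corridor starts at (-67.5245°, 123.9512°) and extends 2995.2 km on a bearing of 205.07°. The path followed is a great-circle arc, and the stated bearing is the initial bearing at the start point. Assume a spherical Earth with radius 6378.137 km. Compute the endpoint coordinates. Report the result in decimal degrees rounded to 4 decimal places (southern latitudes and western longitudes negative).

Angular distance δ = d/R = 2995.2 / 6378.137 = 0.469604 rad.
Start latitude φ₁ = -1.178525 rad; initial bearing θ = 3.579147 rad.
sin φ₂ = sin φ₁ cos δ + cos φ₁ sin δ cos θ = (-0.924043)(0.891747) + (0.382288)(0.452533)(-0.905791) = -0.980713
φ₂ = asin(-0.980713) = -1.374078 rad = -78.7289°.
Δλ = atan2( sin θ sin δ cos φ₁ , cos δ − sin φ₁ sin φ₂ ) = atan2(-0.073304, -0.014474) = -1.765739 rad = -101.1694°.
Hence λ₂ = 123.9512° + -101.1694° = 22.7818°.

latitude -78.7289°, longitude 22.7818°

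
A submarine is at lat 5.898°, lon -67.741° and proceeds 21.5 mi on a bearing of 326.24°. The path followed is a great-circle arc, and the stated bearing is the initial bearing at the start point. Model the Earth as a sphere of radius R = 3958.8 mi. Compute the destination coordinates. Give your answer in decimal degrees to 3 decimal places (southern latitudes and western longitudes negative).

latitude 6.157°, longitude -67.915°

The arc subtends δ = 21.5/3958.8 = 0.005431 rad at the centre.
With φ₁ = 5.898° = 0.102940 rad and θ = 326.24° = 5.693962 rad:
Destination latitude: φ₂ = arcsin( sin φ₁ cos δ + cos φ₁ sin δ cos θ ) = arcsin(0.107248) = 6.157°.
For the longitude increment, Δλ = atan2( sin θ sin δ cos φ₁, cos δ − sin φ₁ sin φ₂ ) = atan2(-0.003002, 0.988965) = -0.174°.
λ₂ = -67.741° + -0.174° = -67.915°.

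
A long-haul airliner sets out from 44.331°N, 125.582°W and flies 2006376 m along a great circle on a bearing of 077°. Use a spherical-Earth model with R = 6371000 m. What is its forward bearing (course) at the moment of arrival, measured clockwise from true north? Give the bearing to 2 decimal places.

final bearing 95.20°

The arc subtends δ = 2006376/6371000 = 0.314923 rad at the centre.
With φ₁ = 44.331° = 0.773722 rad and θ = 77° = 1.343904 rad:
Applying the spherical law of cosines for sides, sin φ₂ = sin φ₁ cos δ + cos φ₁ sin δ cos θ = 0.714276, so φ₂ = 45.584°.
Then Δλ = atan2(0.215885, 0.451682) = 0.445860 rad, from sin θ sin δ cos φ₁ over cos δ − sin φ₁ sin φ₂.
λ₂ = -125.582° + 25.546° = -100.036°.
The forward bearing on arrival equals the back-azimuth from the destination plus 180°.
Back-azimuth from P₂ (45.58°, -100.04°) to P₁ (44.33°, -125.58°), with Δλ' = λ₁ − λ₂ = -25.55°: atan2( sin Δλ' cos φ₁ , cos φ₂ sin φ₁ − sin φ₂ cos φ₁ cos Δλ' ) = 275.20°.
Final bearing = (275.20° + 180°) mod 360° = 95.20°.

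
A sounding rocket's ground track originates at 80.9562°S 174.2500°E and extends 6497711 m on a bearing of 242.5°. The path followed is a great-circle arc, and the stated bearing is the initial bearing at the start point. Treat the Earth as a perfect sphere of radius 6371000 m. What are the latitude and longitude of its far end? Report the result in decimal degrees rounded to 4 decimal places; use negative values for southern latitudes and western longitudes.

latitude -35.3660°, longitude 62.1910°

δ = 6497711/6371000 = 1.019889 rad (58.4353°).
With φ₁ = -80.9562° = -1.412952 rad and θ = 242.5° = 4.232423 rad:
Applying the spherical law of cosines for sides, sin φ₂ = sin φ₁ cos δ + cos φ₁ sin δ cos θ = -0.578797, so φ₂ = -35.3660°.
Then Δλ = atan2(-0.118800, -0.048141) = -1.955798 rad, from sin θ sin δ cos φ₁ over cos δ − sin φ₁ sin φ₂.
Hence λ₂ = 174.2500° + -112.0590° = 62.1910°.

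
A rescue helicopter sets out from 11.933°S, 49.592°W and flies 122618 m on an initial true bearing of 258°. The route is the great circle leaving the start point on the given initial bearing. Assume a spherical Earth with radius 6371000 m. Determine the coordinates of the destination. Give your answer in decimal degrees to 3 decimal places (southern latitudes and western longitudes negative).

latitude -12.160°, longitude -50.695°

Central angle δ = d/R = 0.019246 rad.
With φ₁ = -11.933° = -0.208270 rad and θ = 258° = 4.502949 rad:
Applying the spherical law of cosines for sides, sin φ₂ = sin φ₁ cos δ + cos φ₁ sin δ cos θ = -0.210644, so φ₂ = -12.160°.
Then Δλ = atan2(-0.018418, 0.956260) = -0.019258 rad, from sin θ sin δ cos φ₁ over cos δ − sin φ₁ sin φ₂.
λ₂ = λ₁ + Δλ = -50.695°.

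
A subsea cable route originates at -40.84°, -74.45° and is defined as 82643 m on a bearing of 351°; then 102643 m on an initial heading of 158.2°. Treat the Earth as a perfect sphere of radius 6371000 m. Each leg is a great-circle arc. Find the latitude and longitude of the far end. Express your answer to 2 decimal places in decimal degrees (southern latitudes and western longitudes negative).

latitude -40.96°, longitude -74.15°

Apply the spherical direct solution leg by leg, carrying full precision between legs.
Leg 1: from (-40.84°, -74.45°), δ = 82643/6371000 = 0.012972 rad, θ = 351° → φ = -40.11°, λ = -74.60°.
Leg 2: from (-40.11°, -74.60°), δ = 102643/6371000 = 0.016111 rad, θ = 158.2° → φ = -40.96°, λ = -74.15°.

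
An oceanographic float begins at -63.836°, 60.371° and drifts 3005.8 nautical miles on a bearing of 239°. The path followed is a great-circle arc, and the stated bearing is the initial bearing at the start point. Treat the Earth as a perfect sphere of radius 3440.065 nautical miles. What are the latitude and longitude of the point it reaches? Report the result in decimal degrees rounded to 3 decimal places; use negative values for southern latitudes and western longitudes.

The arc subtends δ = 3005.8/3440.065 = 0.873763 rad at the centre.
Converting: φ₁ = -1.114148 rad, θ = 4.171337 rad.
Applying the spherical law of cosines for sides, sin φ₂ = sin φ₁ cos δ + cos φ₁ sin δ cos θ = -0.750300, so φ₂ = -48.616°.
Then Δλ = atan2(-0.289802, -0.031475) = -1.678980 rad, from sin θ sin δ cos φ₁ over cos δ − sin φ₁ sin φ₂.
λ₂ = 60.371° + -96.198° = -35.827°.

latitude -48.616°, longitude -35.827°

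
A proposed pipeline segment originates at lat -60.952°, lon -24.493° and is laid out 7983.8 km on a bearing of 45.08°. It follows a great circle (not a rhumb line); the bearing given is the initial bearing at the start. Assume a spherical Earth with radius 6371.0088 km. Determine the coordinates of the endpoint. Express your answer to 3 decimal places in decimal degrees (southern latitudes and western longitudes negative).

latitude 3.018°, longitude 17.853°

Angular distance δ = d/R = 7983.8 / 6371.0088 = 1.253145 rad.
Converting: φ₁ = -1.063813 rad, θ = 0.786794 rad.
Destination latitude: φ₂ = arcsin( sin φ₁ cos δ + cos φ₁ sin δ cos θ ) = arcsin(0.052650) = 3.018°.
Δλ = atan2( sin θ sin δ cos φ₁ , cos δ − sin φ₁ sin φ₂ ) = atan2(0.326609, 0.358363) = 0.739073 rad = 42.346°.
Hence λ₂ = -24.493° + 42.346° = 17.853°.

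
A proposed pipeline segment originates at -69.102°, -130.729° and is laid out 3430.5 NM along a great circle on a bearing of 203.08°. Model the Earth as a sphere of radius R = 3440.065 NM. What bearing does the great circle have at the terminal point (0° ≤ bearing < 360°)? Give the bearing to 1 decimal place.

final bearing 347.0°

Central angle δ = d/R = 0.997220 rad.
Converting: φ₁ = -1.206057 rad, θ = 3.544415 rad.
Applying the spherical law of cosines for sides, sin φ₂ = sin φ₁ cos δ + cos φ₁ sin δ cos θ = -0.782581, so φ₂ = -51.498°.
Then Δλ = atan2(-0.117456, -0.188461) = -2.584262 rad, from sin θ sin δ cos φ₁ over cos δ − sin φ₁ sin φ₂.
λ₂ = -130.729° + -148.067° = -278.796°, normalized to (−180°, 180°] → 81.204°.
The forward bearing on arrival equals the back-azimuth from the destination plus 180°.
Back-azimuth from P₂ (-51.5°, 81.2°) to P₁ (-69.1°, -130.7°), with Δλ' = λ₁ − λ₂ = -211.9°: atan2( sin Δλ' cos φ₁ , cos φ₂ sin φ₁ − sin φ₂ cos φ₁ cos Δλ' ) = 167.0°.
Final bearing = (167.0° + 180°) mod 360° = 347.0°.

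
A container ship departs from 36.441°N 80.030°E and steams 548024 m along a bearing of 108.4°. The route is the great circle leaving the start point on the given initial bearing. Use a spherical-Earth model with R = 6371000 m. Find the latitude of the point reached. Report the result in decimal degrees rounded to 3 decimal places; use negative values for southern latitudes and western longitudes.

Central angle δ = d/R = 0.086019 rad.
Start latitude φ₁ = 0.636015 rad; initial bearing θ = 1.891937 rad.
Applying the spherical law of cosines for sides, sin φ₂ = sin φ₁ cos δ + cos φ₁ sin δ cos θ = 0.569983, so φ₂ = 34.749°.
Δλ = atan2( sin θ sin δ cos φ₁ , cos δ − sin φ₁ sin φ₂ ) = atan2(0.065581, 0.657736) = 0.099378 rad = 5.694°.
Hence λ₂ = 80.030° + 5.694° = 85.724°.

latitude 34.749°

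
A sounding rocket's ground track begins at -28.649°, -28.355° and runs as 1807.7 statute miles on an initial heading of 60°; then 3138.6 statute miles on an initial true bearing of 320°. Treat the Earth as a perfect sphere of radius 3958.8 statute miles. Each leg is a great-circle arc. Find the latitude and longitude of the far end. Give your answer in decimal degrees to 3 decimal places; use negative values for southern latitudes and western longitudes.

Apply the spherical direct solution leg by leg, carrying full precision between legs.
Leg 1: from (-28.649°, -28.355°), δ = 1807.7/3958.8 = 0.456628 rad, θ = 60° → φ = -13.701°, λ = -5.212°.
Leg 2: from (-13.701°, -5.212°), δ = 3138.6/3958.8 = 0.792816 rad, θ = 320° → φ = 21.341°, λ = -34.656°.

latitude 21.341°, longitude -34.656°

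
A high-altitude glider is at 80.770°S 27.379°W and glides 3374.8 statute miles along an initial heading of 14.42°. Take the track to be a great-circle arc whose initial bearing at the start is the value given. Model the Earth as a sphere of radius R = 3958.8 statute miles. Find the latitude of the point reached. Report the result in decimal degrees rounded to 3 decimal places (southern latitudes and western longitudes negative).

Central angle δ = d/R = 0.852481 rad.
Start latitude φ₁ = -1.409702 rad; initial bearing θ = 0.251676 rad.
Destination latitude: φ₂ = arcsin( sin φ₁ cos δ + cos φ₁ sin δ cos θ ) = arcsin(-0.532635) = -32.184°.
For the longitude increment, Δλ = atan2( sin θ sin δ cos φ₁, cos δ − sin φ₁ sin φ₂ ) = atan2(0.030074, 0.132379) = 12.799°.
Hence λ₂ = -27.379° + 12.799° = -14.580°.

latitude -32.184°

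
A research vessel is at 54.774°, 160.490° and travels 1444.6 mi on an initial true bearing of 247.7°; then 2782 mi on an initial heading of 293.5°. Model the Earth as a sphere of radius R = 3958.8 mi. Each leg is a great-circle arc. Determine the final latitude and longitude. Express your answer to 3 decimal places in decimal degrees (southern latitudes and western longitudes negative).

latitude 45.272°, longitude 76.166°

Apply the spherical direct solution leg by leg, carrying full precision between legs.
Leg 1: from (54.774°, 160.490°), δ = 1444.6/3958.8 = 0.364909 rad, θ = 247.7° → φ = 43.235°, λ = 133.541°.
Leg 2: from (43.235°, 133.541°), δ = 2782/3958.8 = 0.702738 rad, θ = 293.5° → φ = 45.272°, λ = 76.166°.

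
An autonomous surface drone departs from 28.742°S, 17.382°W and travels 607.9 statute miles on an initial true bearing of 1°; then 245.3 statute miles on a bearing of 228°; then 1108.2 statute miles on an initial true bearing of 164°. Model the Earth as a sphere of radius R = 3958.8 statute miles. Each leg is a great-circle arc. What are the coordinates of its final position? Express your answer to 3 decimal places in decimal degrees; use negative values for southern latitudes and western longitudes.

Apply the spherical direct solution leg by leg, carrying full precision between legs.
Leg 1: from (-28.742°, -17.382°), δ = 607.9/3958.8 = 0.153557 rad, θ = 1° → φ = -19.945°, λ = -17.219°.
Leg 2: from (-19.945°, -17.219°), δ = 245.3/3958.8 = 0.061963 rad, θ = 228° → φ = -22.297°, λ = -20.070°.
Leg 3: from (-22.297°, -20.070°), δ = 1108.2/3958.8 = 0.279933 rad, θ = 164° → φ = -37.617°, λ = -14.553°.

latitude -37.617°, longitude -14.553°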